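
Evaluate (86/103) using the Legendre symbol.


p = 103 is prime, so compute (86/103) with the reciprocity algorithm (Jacobi-symbol steps: pull out 2s via (2/n), flip via reciprocity, reduce):
  pull out 2: (2/103) = +1  (since 103 mod 8 = 7)
  reciprocity: (43/103) -> -(103/43)
  reduce: (17/43)
  reciprocity: (17/43) -> +(43/17)
  reduce: (9/17)
  reciprocity: (9/17) -> +(17/9)
  reduce: (8/9)
  pull out 2: (2/9) = +1  (since 9 mod 8 = 1)
  pull out 2: (2/9) = +1  (since 9 mod 8 = 1)
  pull out 2: (2/9) = +1  (since 9 mod 8 = 1)
  (1/9) = 1
Product of signs = -1
(86/103) = -1

-1


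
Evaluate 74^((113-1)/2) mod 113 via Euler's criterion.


p = 113 is prime and the exponent is (p-1)/2 = 56, so by Euler's criterion 74^56 = (74/113) = +1 or -1 mod 113.
Compute by square-and-multiply:
  56 = 32 + 16 + 8 (binary 111000)
  Repeated squaring mod 113: 74^1 = 74, 74^2 = 52, 74^4 = 105, 74^8 = 64, 74^16 = 28, 74^32 = 106
  74^56 = 74^32 * 74^16 * 74^8 = 106 * 28 * 64 mod 113
    106 * 28 = 2968 = 30 mod 113
    30 * 64 = 1920 = 112 mod 113
  74^56 = 112 mod 113
Result 112 = p - 1 = -1 mod 113: 74 is a quadratic non-residue mod 113. As a residue in [0, p-1] the value is 112.
74^56 mod 113 = 112

112


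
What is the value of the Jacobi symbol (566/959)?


Compute (566/959) via quadratic reciprocity:
  pull out 2: (2/959) = +1  (since 959 mod 8 = 7)
  reciprocity: (283/959) -> -(959/283)
  reduce: (110/283)
  pull out 2: (2/283) = -1  (since 283 mod 8 = 3)
  reciprocity: (55/283) -> -(283/55)
  reduce: (8/55)
  pull out 2: (2/55) = +1  (since 55 mod 8 = 7)
  pull out 2: (2/55) = +1  (since 55 mod 8 = 7)
  pull out 2: (2/55) = +1  (since 55 mod 8 = 7)
  (1/55) = 1
Product of signs = -1

-1


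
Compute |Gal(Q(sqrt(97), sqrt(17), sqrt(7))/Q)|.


The 3 square roots of distinct primes are multiplicatively independent over Q,
so [K:Q] = 2^3 and Gal(K/Q) is isomorphic to (Z/2Z)^3.
|Gal| = 2^3 = 8

8


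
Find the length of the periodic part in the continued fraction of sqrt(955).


Run the CF algorithm for sqrt(955).
a_0 = floor(sqrt(955)) = 30; set m_0=0, q_0=1.
Recurrence: m' = q*a - m,  q' = (d - m'^2)/q,  a' = floor((a_0 + m')/q').
  step 1: m=30, q=55, a=1
  step 2: m=25, q=6, a=9
  step 3: m=29, q=19, a=3
  step 4: m=28, q=9, a=6
  step 5: m=26, q=31, a=1
  step 6: m=5, q=30, a=1
  step 7: m=25, q=11, a=5
  step 8: m=30, q=5, a=12
  step 9: m=30, q=11, a=5
  step 10: m=25, q=30, a=1
  step 11: m=5, q=31, a=1
  step 12: m=26, q=9, a=6
  step 13: m=28, q=19, a=3
  step 14: m=29, q=6, a=9
  step 15: m=25, q=55, a=1
  step 16: m=30, q=1, a=60
a_16 = 2*a_0 = 60, so the period closes here.
sqrt(955) = [30; 1, 9, 3, 6, 1, 1, 5, 12, 5, 1, 1, 6, 3, 9, 1, 60]
Period length = 16

16


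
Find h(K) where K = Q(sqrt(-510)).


K = Q(sqrt(-510)). d mod 4 = 2, so D = disc(K) = 4d = -2040
h(K) equals the number of primitive reduced positive-definite forms (a, b, c) = a*x^2 + b*x*y + c*y^2 with b^2 - 4ac = D,
where reduced means |b| <= a <= c, with b >= 0 whenever |b| = a or a = c, and primitive means gcd(a, b, c) = 1.
Reduced forces 3a^2 <= |D| = 2040, so 1 <= a <= 26; b must have the parity of D, and c = (b^2 - D)/(4a) must be an integer >= a.
Enumerate a = 1..26, b in [-a, a]:
  a=1: (1, 0, 510)  [1]
  a=2: (2, 0, 255)  [1]
  a=3: (3, 0, 170)  [1]
  a=4: none
  a=5: (5, 0, 102)  [1]
  a=6: (6, 0, 85)  [1]
  a=7: (7, -2, 73), (7, 2, 73)  [2]
  a=8..9: none
  a=10: (10, 0, 51)  [1]
  a=11..12: none
  a=13: (13, -12, 42), (13, 12, 42)  [2]
  a=14: (14, -12, 39), (14, 12, 39)  [2]
  a=15: (15, 0, 34)  [1]
  a=16: none
  a=17: (17, 0, 30)  [1]
  a=18..20: none
  a=21: (21, -12, 26), (21, 12, 26)  [2]
  a=22..26: none
Total reduced forms: 1 + 1 + 1 + 1 + 1 + 2 + 1 + 2 + 2 + 1 + 1 + 2 = 16
h = 16

16


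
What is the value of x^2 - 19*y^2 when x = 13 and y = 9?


x^2 - d*y^2
= 13^2 - 19*9^2
= 169 - 1539
= -1370

-1370


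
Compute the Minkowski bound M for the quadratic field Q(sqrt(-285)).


d = -285, d mod 4 = 3, so disc(K) = 4d = -1140; |disc(K)| = 1140
Imaginary quadratic field, so n = 2, s = r2 = 1, r1 = 0
M = (n!/n^n) * (4/pi)^s * sqrt(|disc(K)|) = (2!/2^2) * (4/pi)^1 * sqrt(1140)
= 0.5 * 1.273240 * 33.763886
= 21.4948

21.4948


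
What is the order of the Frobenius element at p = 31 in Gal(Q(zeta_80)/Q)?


The Frobenius at p in Gal(Q(zeta_n)/Q) = (Z/nZ)* is the class of p, so its order is ord_80(31), the smallest k >= 1 with 31^k = 1 mod 80.
n = 80 = 2^4 * 5, phi(80) = 32; the order divides phi(n).
Divisors of 32: 1, 2, 4, 8, 16, 32
Repeated squaring mod 80: 31^1 = 31, 31^2 = 1, 31^4 = 1, 31^8 = 1, 31^16 = 1, 31^32 = 1
Test divisors in increasing order:
  k=1: 31^1 = 31 mod 80
  k=2: 31^2 = 1 mod 80  <- first divisor giving 1
Order = 2

2


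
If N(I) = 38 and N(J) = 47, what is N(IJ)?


N(IJ) = N(I) * N(J)
= 38 * 47
= 1786

1786


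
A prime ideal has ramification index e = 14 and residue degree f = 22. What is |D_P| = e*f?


|D_P| = e * f
= 14 * 22
= 308

308


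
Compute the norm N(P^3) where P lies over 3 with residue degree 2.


N(P^a) = p^(a*f)
= 3^(3*2)
= 3^6
= 729

729


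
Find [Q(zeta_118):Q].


The degree equals Euler's totient phi(118).
118 = 2 * 59
phi(118) = 58

58


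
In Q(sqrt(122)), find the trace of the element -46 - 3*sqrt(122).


Tr(a + b*sqrt(d)) = (a + b*sqrt(d)) + (a - b*sqrt(d)) = 2a
= 2 * (-46)
= -92

-92


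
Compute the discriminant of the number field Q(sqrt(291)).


For K = Q(sqrt(d)) with d squarefree: disc(K) = d if d = 1 mod 4, and disc(K) = 4d if d = 2 or 3 mod 4.
Here d = 291, and d mod 4 = 3.
d = 3 mod 4, not 1 (O_K = Z[sqrt(d)]), so disc(K) = 4d = 4 * (291) = 1164

1164


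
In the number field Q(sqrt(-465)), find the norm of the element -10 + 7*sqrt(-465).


N(a + b*sqrt(d)) = a^2 - d*b^2
= (-10)^2 - (-465)*(7)^2
= 100 + 22785
= 22885

22885


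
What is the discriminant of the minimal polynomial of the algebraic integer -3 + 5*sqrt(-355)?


The element -3 + 5*sqrt(-355) has minimal polynomial:
x^2 + 6*x + 8884
Discriminant = (6)^2 - 4*(8884)
= 36 - 35536
= -35500

-35500


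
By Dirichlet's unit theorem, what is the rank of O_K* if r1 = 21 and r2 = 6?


By Dirichlet's unit theorem:
rank = r1 + r2 - 1
= 21 + 6 - 1
= 26

26


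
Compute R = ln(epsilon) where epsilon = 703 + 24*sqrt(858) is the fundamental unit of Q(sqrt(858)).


epsilon = 703 + 24*sqrt(858)
= 1405.9993
R = ln(1405.9993)
= 7.2485

7.2485


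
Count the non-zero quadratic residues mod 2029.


For prime p, the number of non-zero quadratic residues is (p-1)/2.
= (2029-1)/2
= 1014

1014


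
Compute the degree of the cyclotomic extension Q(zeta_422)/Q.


The degree equals Euler's totient phi(422).
422 = 2 * 211
phi(422) = 210

210


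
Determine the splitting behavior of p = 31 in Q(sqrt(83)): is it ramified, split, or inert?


K = Q(sqrt(83)). Since d mod 4 = 3, disc(K) = 332.
Check p | disc: 332 mod 31 = 22.
p does not divide disc. Compute Legendre symbol (d/p):
21^((31-1)/2) mod 31 = -1
(d/p) = -1, so p is inert: (p) stays prime with e=1, f=2, g=1.
Therefore p is inert.

inert


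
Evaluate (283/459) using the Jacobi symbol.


Compute (283/459) via quadratic reciprocity:
  reciprocity: (283/459) -> -(459/283)
  reduce: (176/283)
  pull out 2: (2/283) = -1  (since 283 mod 8 = 3)
  pull out 2: (2/283) = -1  (since 283 mod 8 = 3)
  pull out 2: (2/283) = -1  (since 283 mod 8 = 3)
  pull out 2: (2/283) = -1  (since 283 mod 8 = 3)
  reciprocity: (11/283) -> -(283/11)
  reduce: (8/11)
  pull out 2: (2/11) = -1  (since 11 mod 8 = 3)
  pull out 2: (2/11) = -1  (since 11 mod 8 = 3)
  pull out 2: (2/11) = -1  (since 11 mod 8 = 3)
  (1/11) = 1
Product of signs = -1

-1


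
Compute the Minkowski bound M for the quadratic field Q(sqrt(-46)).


d = -46, d mod 4 = 2, so disc(K) = 4d = -184; |disc(K)| = 184
Imaginary quadratic field, so n = 2, s = r2 = 1, r1 = 0
M = (n!/n^n) * (4/pi)^s * sqrt(|disc(K)|) = (2!/2^2) * (4/pi)^1 * sqrt(184)
= 0.5 * 1.273240 * 13.564660
= 8.6355

8.6355


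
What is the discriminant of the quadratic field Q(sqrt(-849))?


For K = Q(sqrt(d)) with d squarefree: disc(K) = d if d = 1 mod 4, and disc(K) = 4d if d = 2 or 3 mod 4.
Here d = -849, and d mod 4 = 3.
d = 3 mod 4, not 1 (O_K = Z[sqrt(d)]), so disc(K) = 4d = 4 * (-849) = -3396

-3396


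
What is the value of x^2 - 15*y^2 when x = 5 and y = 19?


x^2 - d*y^2
= 5^2 - 15*19^2
= 25 - 5415
= -5390

-5390


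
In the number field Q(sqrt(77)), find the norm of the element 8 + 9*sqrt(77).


N(a + b*sqrt(d)) = a^2 - d*b^2
= (8)^2 - (77)*(9)^2
= 64 - 6237
= -6173

-6173


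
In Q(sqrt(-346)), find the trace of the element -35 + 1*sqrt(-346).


Tr(a + b*sqrt(d)) = (a + b*sqrt(d)) + (a - b*sqrt(d)) = 2a
= 2 * (-35)
= -70

-70


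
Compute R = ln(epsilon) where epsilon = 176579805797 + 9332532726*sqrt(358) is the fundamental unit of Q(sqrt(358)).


epsilon = 176579805797 + 9332532726*sqrt(358)
= 3.5316e+11
R = ln(3.5316e+11)
= 26.5902

26.5902


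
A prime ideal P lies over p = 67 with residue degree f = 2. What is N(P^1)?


N(P^a) = p^(a*f)
= 67^(1*2)
= 67^2
= 4489

4489


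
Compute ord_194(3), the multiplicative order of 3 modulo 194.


We want ord_194(3), the smallest k >= 1 with 3^k = 1 mod 194.
n = 194 = 2 * 97, phi(194) = 96; the order divides phi(n).
Divisors of 96: 1, 2, 3, 4, 6, 8, 12, 16, 24, 32, 48, 96
Repeated squaring mod 194: 3^1 = 3, 3^2 = 9, 3^4 = 81, 3^8 = 159, 3^16 = 61, 3^32 = 35, 3^64 = 61
Test divisors in increasing order:
  k=1: 3^1 = 3 mod 194
  k=2: 3^2 = 9 mod 194
  k=3: 3^3 = 9 * 3 = 27 mod 194
  k=4: 3^4 = 81 mod 194
  k=6: 3^6 = 81 * 9 = 147 mod 194
  k=8: 3^8 = 159 mod 194
  k=12: 3^12 = 159 * 81 = 75 mod 194
  k=16: 3^16 = 61 mod 194
  k=24: 3^24 = 61 * 159 = 193 mod 194
  k=32: 3^32 = 35 mod 194
  k=48: 3^48 = 35 * 61 = 1 mod 194  <- first divisor giving 1
Order = 48

48


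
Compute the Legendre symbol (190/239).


p = 239 is prime, so compute (190/239) with the reciprocity algorithm (Jacobi-symbol steps: pull out 2s via (2/n), flip via reciprocity, reduce):
  pull out 2: (2/239) = +1  (since 239 mod 8 = 7)
  reciprocity: (95/239) -> -(239/95)
  reduce: (49/95)
  reciprocity: (49/95) -> +(95/49)
  reduce: (46/49)
  pull out 2: (2/49) = +1  (since 49 mod 8 = 1)
  reciprocity: (23/49) -> +(49/23)
  reduce: (3/23)
  reciprocity: (3/23) -> -(23/3)
  reduce: (2/3)
  pull out 2: (2/3) = -1  (since 3 mod 8 = 3)
  (1/3) = 1
Product of signs = -1
(190/239) = -1

-1


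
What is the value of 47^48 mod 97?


p = 97 is prime and the exponent is (p-1)/2 = 48, so by Euler's criterion 47^48 = (47/97) = +1 or -1 mod 97.
Compute by square-and-multiply:
  48 = 32 + 16 (binary 110000)
  Repeated squaring mod 97: 47^1 = 47, 47^2 = 75, 47^4 = 96, 47^8 = 1, 47^16 = 1, 47^32 = 1
  47^48 = 47^32 * 47^16 = 1 * 1 mod 97
    1 * 1 = 1 = 1 mod 97
  47^48 = 1 mod 97
Result 1: 47 is a quadratic residue mod 97.
47^48 mod 97 = 1

1


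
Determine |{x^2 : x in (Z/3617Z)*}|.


For prime p, the number of non-zero quadratic residues is (p-1)/2.
= (3617-1)/2
= 1808

1808


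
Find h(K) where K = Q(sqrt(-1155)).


K = Q(sqrt(-1155)). d mod 4 = 1, so D = disc(K) = d = -1155
h(K) equals the number of primitive reduced positive-definite forms (a, b, c) = a*x^2 + b*x*y + c*y^2 with b^2 - 4ac = D,
where reduced means |b| <= a <= c, with b >= 0 whenever |b| = a or a = c, and primitive means gcd(a, b, c) = 1.
Reduced forces 3a^2 <= |D| = 1155, so 1 <= a <= 19; b must have the parity of D, and c = (b^2 - D)/(4a) must be an integer >= a.
Enumerate a = 1..19, b in [-a, a]:
  a=1: (1, 1, 289)  [1]
  a=2: none
  a=3: (3, 3, 97)  [1]
  a=4: none
  a=5: (5, 5, 59)  [1]
  a=6: none
  a=7: (7, 7, 43)  [1]
  a=8..10: none
  a=11: (11, 11, 29)  [1]
  a=12..14: none
  a=15: (15, 15, 23)  [1]
  a=16: none
  a=17: (17, 1, 17)  [1]
  a=18: none
  a=19: (19, 17, 19)  [1]
Total reduced forms: 1 + 1 + 1 + 1 + 1 + 1 + 1 + 1 = 8
h = 8

8


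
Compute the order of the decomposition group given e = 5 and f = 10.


|D_P| = e * f
= 5 * 10
= 50

50


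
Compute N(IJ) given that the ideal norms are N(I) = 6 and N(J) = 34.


N(IJ) = N(I) * N(J)
= 6 * 34
= 204

204


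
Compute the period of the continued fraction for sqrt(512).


Run the CF algorithm for sqrt(512).
a_0 = floor(sqrt(512)) = 22; set m_0=0, q_0=1.
Recurrence: m' = q*a - m,  q' = (d - m'^2)/q,  a' = floor((a_0 + m')/q').
  step 1: m=22, q=28, a=1
  step 2: m=6, q=17, a=1
  step 3: m=11, q=23, a=1
  step 4: m=12, q=16, a=2
  step 5: m=20, q=7, a=6
  step 6: m=22, q=4, a=11
  step 7: m=22, q=7, a=6
  step 8: m=20, q=16, a=2
  step 9: m=12, q=23, a=1
  step 10: m=11, q=17, a=1
  step 11: m=6, q=28, a=1
  step 12: m=22, q=1, a=44
a_12 = 2*a_0 = 44, so the period closes here.
sqrt(512) = [22; 1, 1, 1, 2, 6, 11, 6, 2, 1, 1, 1, 44]
Period length = 12

12


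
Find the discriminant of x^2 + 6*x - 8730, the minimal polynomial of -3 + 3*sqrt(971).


The element -3 + 3*sqrt(971) has minimal polynomial:
x^2 + 6*x - 8730
Discriminant = (6)^2 - 4*(-8730)
= 36 + 34920
= 34956

34956


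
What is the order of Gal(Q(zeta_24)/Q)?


|Gal(Q(zeta_24)/Q)| = phi(24)
= 8

8


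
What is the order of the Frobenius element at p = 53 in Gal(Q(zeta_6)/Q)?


The Frobenius at p in Gal(Q(zeta_n)/Q) = (Z/nZ)* is the class of p, so its order is ord_6(53), the smallest k >= 1 with 53^k = 1 mod 6.
n = 6 = 2 * 3, phi(6) = 2; the order divides phi(n).
Divisors of 2: 1, 2
Repeated squaring mod 6: 53^1 = 5, 53^2 = 1
Test divisors in increasing order:
  k=1: 53^1 = 5 mod 6
  k=2: 53^2 = 1 mod 6  <- first divisor giving 1
Order = 2

2


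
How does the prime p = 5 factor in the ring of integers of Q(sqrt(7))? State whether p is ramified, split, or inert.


K = Q(sqrt(7)). Since d mod 4 = 3, disc(K) = 28.
Check p | disc: 28 mod 5 = 3.
p does not divide disc. Compute Legendre symbol (d/p):
2^((5-1)/2) mod 5 = -1
(d/p) = -1, so p is inert: (p) stays prime with e=1, f=2, g=1.
Therefore p is inert.

inert


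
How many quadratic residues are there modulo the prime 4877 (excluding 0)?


For prime p, the number of non-zero quadratic residues is (p-1)/2.
= (4877-1)/2
= 2438

2438


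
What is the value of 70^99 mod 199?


p = 199 is prime and the exponent is (p-1)/2 = 99, so by Euler's criterion 70^99 = (70/199) = +1 or -1 mod 199.
Compute by square-and-multiply:
  99 = 64 + 32 + 2 + 1 (binary 1100011)
  Repeated squaring mod 199: 70^1 = 70, 70^2 = 124, 70^4 = 53, 70^8 = 23, 70^16 = 131, 70^32 = 47, 70^64 = 20
  70^99 = 70^64 * 70^32 * 70^2 * 70^1 = 20 * 47 * 124 * 70 mod 199
    20 * 47 = 940 = 144 mod 199
    144 * 124 = 17856 = 145 mod 199
    145 * 70 = 10150 = 1 mod 199
  70^99 = 1 mod 199
Result 1: 70 is a quadratic residue mod 199.
70^99 mod 199 = 1

1


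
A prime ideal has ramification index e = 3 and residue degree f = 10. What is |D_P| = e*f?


|D_P| = e * f
= 3 * 10
= 30

30


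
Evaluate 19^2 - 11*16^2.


x^2 - d*y^2
= 19^2 - 11*16^2
= 361 - 2816
= -2455

-2455


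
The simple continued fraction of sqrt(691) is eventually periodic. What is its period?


Run the CF algorithm for sqrt(691).
a_0 = floor(sqrt(691)) = 26; set m_0=0, q_0=1.
Recurrence: m' = q*a - m,  q' = (d - m'^2)/q,  a' = floor((a_0 + m')/q').
  step 1: m=26, q=15, a=3
  step 2: m=19, q=22, a=2
  step 3: m=25, q=3, a=17
  step 4: m=26, q=5, a=10
  step 5: m=24, q=23, a=2
  step 6: m=22, q=9, a=5
  step 7: m=23, q=18, a=2
  step 8: m=13, q=29, a=1
  step 9: m=16, q=15, a=2
  step 10: m=14, q=33, a=1
  step 11: m=19, q=10, a=4
  step 12: m=21, q=25, a=1
  step 13: m=4, q=27, a=1
  step 14: m=23, q=6, a=8
  step 15: m=25, q=11, a=4
  step 16: m=19, q=30, a=1
  step 17: m=11, q=19, a=1
  step 18: m=8, q=33, a=1
  step 19: m=25, q=2, a=25
  step 20: m=25, q=33, a=1
  step 21: m=8, q=19, a=1
  step 22: m=11, q=30, a=1
  step 23: m=19, q=11, a=4
  step 24: m=25, q=6, a=8
  step 25: m=23, q=27, a=1
  step 26: m=4, q=25, a=1
  step 27: m=21, q=10, a=4
  step 28: m=19, q=33, a=1
  step 29: m=14, q=15, a=2
  step 30: m=16, q=29, a=1
  step 31: m=13, q=18, a=2
  step 32: m=23, q=9, a=5
  step 33: m=22, q=23, a=2
  step 34: m=24, q=5, a=10
  step 35: m=26, q=3, a=17
  step 36: m=25, q=22, a=2
  step 37: m=19, q=15, a=3
  step 38: m=26, q=1, a=52
a_38 = 2*a_0 = 52, so the period closes here.
sqrt(691) = [26; 3, 2, 17, 10, 2, 5, 2, 1, 2, 1, 4, 1, 1, 8, 4, 1, 1, 1, 25, 1, 1, 1, 4, 8, 1, 1, 4, 1, 2, 1, 2, 5, 2, 10, 17, 2, 3, 52]
Period length = 38

38


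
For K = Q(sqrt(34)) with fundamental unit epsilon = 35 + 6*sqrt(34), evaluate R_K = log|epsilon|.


epsilon = 35 + 6*sqrt(34)
= 69.9857
R = ln(69.9857)
= 4.2483

4.2483


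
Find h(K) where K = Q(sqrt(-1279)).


K = Q(sqrt(-1279)). d mod 4 = 1, so D = disc(K) = d = -1279
h(K) equals the number of primitive reduced positive-definite forms (a, b, c) = a*x^2 + b*x*y + c*y^2 with b^2 - 4ac = D,
where reduced means |b| <= a <= c, with b >= 0 whenever |b| = a or a = c, and primitive means gcd(a, b, c) = 1.
Reduced forces 3a^2 <= |D| = 1279, so 1 <= a <= 20; b must have the parity of D, and c = (b^2 - D)/(4a) must be an integer >= a.
Enumerate a = 1..20, b in [-a, a]:
  a=1: (1, 1, 320)  [1]
  a=2: (2, -1, 160), (2, 1, 160)  [2]
  a=3: none
  a=4: (4, -1, 80), (4, 1, 80)  [2]
  a=5: (5, -1, 64), (5, 1, 64)  [2]
  a=6: none
  a=7: (7, -3, 46), (7, 3, 46)  [2]
  a=8: (8, -1, 40), (8, 1, 40)  [2]
  a=9: none
  a=10: (10, -9, 34), (10, -1, 32), (10, 1, 32), (10, 9, 34)  [4]
  a=11..13: none
  a=14: (14, -11, 25), (14, -3, 23), (14, 3, 23), (14, 11, 25)  [4]
  a=15: none
  a=16: (16, -1, 20), (16, 1, 20)  [2]
  a=17: (17, -9, 20), (17, 9, 20)  [2]
  a=18..20: none
Total reduced forms: 1 + 2 + 2 + 2 + 2 + 2 + 4 + 4 + 2 + 2 = 23
h = 23

23


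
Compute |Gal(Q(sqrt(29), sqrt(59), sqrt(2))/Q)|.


The 3 square roots of distinct primes are multiplicatively independent over Q,
so [K:Q] = 2^3 and Gal(K/Q) is isomorphic to (Z/2Z)^3.
|Gal| = 2^3 = 8

8


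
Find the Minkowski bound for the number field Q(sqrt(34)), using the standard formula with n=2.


d = 34, d mod 4 = 2, so disc(K) = 4d = 136; |disc(K)| = 136
Real quadratic field, so n = 2, s = r2 = 0, r1 = 2
M = (n!/n^n) * (4/pi)^s * sqrt(|disc(K)|) = (2!/2^2) * (4/pi)^0 * sqrt(136)
= 0.5 * 1.000000 * 11.661904
= 5.8310

5.8310


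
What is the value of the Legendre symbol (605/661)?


p = 661 is prime, so compute (605/661) with the reciprocity algorithm (Jacobi-symbol steps: pull out 2s via (2/n), flip via reciprocity, reduce):
  reciprocity: (605/661) -> +(661/605)
  reduce: (56/605)
  pull out 2: (2/605) = -1  (since 605 mod 8 = 5)
  pull out 2: (2/605) = -1  (since 605 mod 8 = 5)
  pull out 2: (2/605) = -1  (since 605 mod 8 = 5)
  reciprocity: (7/605) -> +(605/7)
  reduce: (3/7)
  reciprocity: (3/7) -> -(7/3)
  reduce: (1/3)
  (1/3) = 1
Product of signs = 1
(605/661) = 1

1


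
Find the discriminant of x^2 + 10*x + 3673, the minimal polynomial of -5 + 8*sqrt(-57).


The element -5 + 8*sqrt(-57) has minimal polynomial:
x^2 + 10*x + 3673
Discriminant = (10)^2 - 4*(3673)
= 100 - 14692
= -14592

-14592


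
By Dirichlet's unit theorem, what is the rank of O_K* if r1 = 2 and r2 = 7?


By Dirichlet's unit theorem:
rank = r1 + r2 - 1
= 2 + 7 - 1
= 8

8


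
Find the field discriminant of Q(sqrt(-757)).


For K = Q(sqrt(d)) with d squarefree: disc(K) = d if d = 1 mod 4, and disc(K) = 4d if d = 2 or 3 mod 4.
Here d = -757, and d mod 4 = 3.
d = 3 mod 4, not 1 (O_K = Z[sqrt(d)]), so disc(K) = 4d = 4 * (-757) = -3028

-3028


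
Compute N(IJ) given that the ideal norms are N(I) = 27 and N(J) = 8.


N(IJ) = N(I) * N(J)
= 27 * 8
= 216

216


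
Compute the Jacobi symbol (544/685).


Compute (544/685) via quadratic reciprocity:
  pull out 2: (2/685) = -1  (since 685 mod 8 = 5)
  pull out 2: (2/685) = -1  (since 685 mod 8 = 5)
  pull out 2: (2/685) = -1  (since 685 mod 8 = 5)
  pull out 2: (2/685) = -1  (since 685 mod 8 = 5)
  pull out 2: (2/685) = -1  (since 685 mod 8 = 5)
  reciprocity: (17/685) -> +(685/17)
  reduce: (5/17)
  reciprocity: (5/17) -> +(17/5)
  reduce: (2/5)
  pull out 2: (2/5) = -1  (since 5 mod 8 = 5)
  (1/5) = 1
Product of signs = 1

1


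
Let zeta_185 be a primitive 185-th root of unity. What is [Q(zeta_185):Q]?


The degree equals Euler's totient phi(185).
185 = 5 * 37
phi(185) = 144

144


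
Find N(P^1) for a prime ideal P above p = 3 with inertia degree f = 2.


N(P^a) = p^(a*f)
= 3^(1*2)
= 3^2
= 9

9


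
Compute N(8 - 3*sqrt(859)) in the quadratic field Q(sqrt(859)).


N(a + b*sqrt(d)) = a^2 - d*b^2
= (8)^2 - (859)*(-3)^2
= 64 - 7731
= -7667

-7667


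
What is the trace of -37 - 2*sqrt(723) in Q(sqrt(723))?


Tr(a + b*sqrt(d)) = (a + b*sqrt(d)) + (a - b*sqrt(d)) = 2a
= 2 * (-37)
= -74

-74


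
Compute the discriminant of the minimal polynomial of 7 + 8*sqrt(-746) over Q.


The element 7 + 8*sqrt(-746) has minimal polynomial:
x^2 - 14*x + 47793
Discriminant = (-14)^2 - 4*(47793)
= 196 - 191172
= -190976

-190976


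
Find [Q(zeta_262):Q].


The degree equals Euler's totient phi(262).
262 = 2 * 131
phi(262) = 130

130


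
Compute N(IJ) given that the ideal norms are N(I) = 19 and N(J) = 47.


N(IJ) = N(I) * N(J)
= 19 * 47
= 893

893


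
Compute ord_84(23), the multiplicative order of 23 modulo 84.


We want ord_84(23), the smallest k >= 1 with 23^k = 1 mod 84.
n = 84 = 2^2 * 3 * 7, phi(84) = 24; the order divides phi(n).
Divisors of 24: 1, 2, 3, 4, 6, 8, 12, 24
Repeated squaring mod 84: 23^1 = 23, 23^2 = 25, 23^4 = 37, 23^8 = 25, 23^16 = 37
Test divisors in increasing order:
  k=1: 23^1 = 23 mod 84
  k=2: 23^2 = 25 mod 84
  k=3: 23^3 = 25 * 23 = 71 mod 84
  k=4: 23^4 = 37 mod 84
  k=6: 23^6 = 37 * 25 = 1 mod 84  <- first divisor giving 1
Order = 6

6


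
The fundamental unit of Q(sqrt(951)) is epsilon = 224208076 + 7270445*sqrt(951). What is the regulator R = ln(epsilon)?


epsilon = 224208076 + 7270445*sqrt(951)
= 4.4842e+08
R = ln(4.4842e+08)
= 19.9212

19.9212


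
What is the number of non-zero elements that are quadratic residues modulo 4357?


For prime p, the number of non-zero quadratic residues is (p-1)/2.
= (4357-1)/2
= 2178

2178


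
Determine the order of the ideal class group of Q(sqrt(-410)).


K = Q(sqrt(-410)). d mod 4 = 2, so D = disc(K) = 4d = -1640
h(K) equals the number of primitive reduced positive-definite forms (a, b, c) = a*x^2 + b*x*y + c*y^2 with b^2 - 4ac = D,
where reduced means |b| <= a <= c, with b >= 0 whenever |b| = a or a = c, and primitive means gcd(a, b, c) = 1.
Reduced forces 3a^2 <= |D| = 1640, so 1 <= a <= 23; b must have the parity of D, and c = (b^2 - D)/(4a) must be an integer >= a.
Enumerate a = 1..23, b in [-a, a]:
  a=1: (1, 0, 410)  [1]
  a=2: (2, 0, 205)  [1]
  a=3: (3, -2, 137), (3, 2, 137)  [2]
  a=4: none
  a=5: (5, 0, 82)  [1]
  a=6: (6, -4, 69), (6, 4, 69)  [2]
  a=7..8: none
  a=9: (9, -4, 46), (9, 4, 46)  [2]
  a=10: (10, 0, 41)  [1]
  a=11..14: none
  a=15: (15, -10, 29), (15, 10, 29)  [2]
  a=16: none
  a=17: (17, -14, 27), (17, 14, 27)  [2]
  a=18: (18, -4, 23), (18, 4, 23)  [2]
  a=19..23: none
Total reduced forms: 1 + 1 + 2 + 1 + 2 + 2 + 1 + 2 + 2 + 2 = 16
h = 16

16


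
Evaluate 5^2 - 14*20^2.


x^2 - d*y^2
= 5^2 - 14*20^2
= 25 - 5600
= -5575

-5575


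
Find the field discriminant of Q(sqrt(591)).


For K = Q(sqrt(d)) with d squarefree: disc(K) = d if d = 1 mod 4, and disc(K) = 4d if d = 2 or 3 mod 4.
Here d = 591, and d mod 4 = 3.
d = 3 mod 4, not 1 (O_K = Z[sqrt(d)]), so disc(K) = 4d = 4 * (591) = 2364

2364


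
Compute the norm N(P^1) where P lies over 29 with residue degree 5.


N(P^a) = p^(a*f)
= 29^(1*5)
= 29^5
= 20511149

20511149


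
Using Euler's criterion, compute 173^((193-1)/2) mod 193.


p = 193 is prime and the exponent is (p-1)/2 = 96, so by Euler's criterion 173^96 = (173/193) = +1 or -1 mod 193.
Compute by square-and-multiply:
  96 = 64 + 32 (binary 1100000)
  Repeated squaring mod 193: 173^1 = 173, 173^2 = 14, 173^4 = 3, 173^8 = 9, 173^16 = 81, 173^32 = 192, 173^64 = 1
  173^96 = 173^64 * 173^32 = 1 * 192 mod 193
    1 * 192 = 192 = 192 mod 193
  173^96 = 192 mod 193
Result 192 = p - 1 = -1 mod 193: 173 is a quadratic non-residue mod 193. As a residue in [0, p-1] the value is 192.
173^96 mod 193 = 192

192


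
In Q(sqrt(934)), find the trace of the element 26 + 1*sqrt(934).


Tr(a + b*sqrt(d)) = (a + b*sqrt(d)) + (a - b*sqrt(d)) = 2a
= 2 * (26)
= 52

52


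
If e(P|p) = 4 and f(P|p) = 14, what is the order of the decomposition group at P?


|D_P| = e * f
= 4 * 14
= 56

56


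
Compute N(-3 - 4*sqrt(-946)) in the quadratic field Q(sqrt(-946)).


N(a + b*sqrt(d)) = a^2 - d*b^2
= (-3)^2 - (-946)*(-4)^2
= 9 + 15136
= 15145

15145


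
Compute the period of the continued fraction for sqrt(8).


Run the CF algorithm for sqrt(8).
a_0 = floor(sqrt(8)) = 2; set m_0=0, q_0=1.
Recurrence: m' = q*a - m,  q' = (d - m'^2)/q,  a' = floor((a_0 + m')/q').
  step 1: m=2, q=4, a=1
  step 2: m=2, q=1, a=4
a_2 = 2*a_0 = 4, so the period closes here.
sqrt(8) = [2; 1, 4]
Period length = 2

2


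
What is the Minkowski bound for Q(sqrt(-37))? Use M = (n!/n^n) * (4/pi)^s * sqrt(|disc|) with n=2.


d = -37, d mod 4 = 3, so disc(K) = 4d = -148; |disc(K)| = 148
Imaginary quadratic field, so n = 2, s = r2 = 1, r1 = 0
M = (n!/n^n) * (4/pi)^s * sqrt(|disc(K)|) = (2!/2^2) * (4/pi)^1 * sqrt(148)
= 0.5 * 1.273240 * 12.165525
= 7.7448

7.7448


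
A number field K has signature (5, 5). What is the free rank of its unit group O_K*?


By Dirichlet's unit theorem:
rank = r1 + r2 - 1
= 5 + 5 - 1
= 9

9


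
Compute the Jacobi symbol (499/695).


Compute (499/695) via quadratic reciprocity:
  reciprocity: (499/695) -> -(695/499)
  reduce: (196/499)
  pull out 2: (2/499) = -1  (since 499 mod 8 = 3)
  pull out 2: (2/499) = -1  (since 499 mod 8 = 3)
  reciprocity: (49/499) -> +(499/49)
  reduce: (9/49)
  reciprocity: (9/49) -> +(49/9)
  reduce: (4/9)
  pull out 2: (2/9) = +1  (since 9 mod 8 = 1)
  pull out 2: (2/9) = +1  (since 9 mod 8 = 1)
  (1/9) = 1
Product of signs = -1

-1


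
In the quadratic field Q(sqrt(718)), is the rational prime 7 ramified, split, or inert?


K = Q(sqrt(718)). Since d mod 4 = 2, disc(K) = 2872.
Check p | disc: 2872 mod 7 = 2.
p does not divide disc. Compute Legendre symbol (d/p):
4^((7-1)/2) mod 7 = 1
(d/p) = 1, so p splits: (p) = P*P' with e=1, f=1, g=2.
Therefore p is split.

split


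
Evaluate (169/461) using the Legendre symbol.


p = 461 is prime, so compute (169/461) with the reciprocity algorithm (Jacobi-symbol steps: pull out 2s via (2/n), flip via reciprocity, reduce):
  reciprocity: (169/461) -> +(461/169)
  reduce: (123/169)
  reciprocity: (123/169) -> +(169/123)
  reduce: (46/123)
  pull out 2: (2/123) = -1  (since 123 mod 8 = 3)
  reciprocity: (23/123) -> -(123/23)
  reduce: (8/23)
  pull out 2: (2/23) = +1  (since 23 mod 8 = 7)
  pull out 2: (2/23) = +1  (since 23 mod 8 = 7)
  pull out 2: (2/23) = +1  (since 23 mod 8 = 7)
  (1/23) = 1
Product of signs = 1
(169/461) = 1

1


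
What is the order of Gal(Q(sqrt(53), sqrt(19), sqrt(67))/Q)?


The 3 square roots of distinct primes are multiplicatively independent over Q,
so [K:Q] = 2^3 and Gal(K/Q) is isomorphic to (Z/2Z)^3.
|Gal| = 2^3 = 8

8


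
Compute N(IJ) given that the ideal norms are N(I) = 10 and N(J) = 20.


N(IJ) = N(I) * N(J)
= 10 * 20
= 200

200


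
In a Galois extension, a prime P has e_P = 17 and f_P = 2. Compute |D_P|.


|D_P| = e * f
= 17 * 2
= 34

34


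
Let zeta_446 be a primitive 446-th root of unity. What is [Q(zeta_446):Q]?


The degree equals Euler's totient phi(446).
446 = 2 * 223
phi(446) = 222

222


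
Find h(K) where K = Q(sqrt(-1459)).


K = Q(sqrt(-1459)). d mod 4 = 1, so D = disc(K) = d = -1459
h(K) equals the number of primitive reduced positive-definite forms (a, b, c) = a*x^2 + b*x*y + c*y^2 with b^2 - 4ac = D,
where reduced means |b| <= a <= c, with b >= 0 whenever |b| = a or a = c, and primitive means gcd(a, b, c) = 1.
Reduced forces 3a^2 <= |D| = 1459, so 1 <= a <= 22; b must have the parity of D, and c = (b^2 - D)/(4a) must be an integer >= a.
Enumerate a = 1..22, b in [-a, a]:
  a=1: (1, 1, 365)  [1]
  a=2..4: none
  a=5: (5, -1, 73), (5, 1, 73)  [2]
  a=6: none
  a=7: (7, -5, 53), (7, 5, 53)  [2]
  a=8..10: none
  a=11: (11, -9, 35), (11, 9, 35)  [2]
  a=12: none
  a=13: (13, -7, 29), (13, 7, 29)  [2]
  a=14..18: none
  a=19: (19, -17, 23), (19, 17, 23)  [2]
  a=20..22: none
Total reduced forms: 1 + 2 + 2 + 2 + 2 + 2 = 11
h = 11

11


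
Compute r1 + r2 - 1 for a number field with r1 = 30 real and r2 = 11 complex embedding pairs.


By Dirichlet's unit theorem:
rank = r1 + r2 - 1
= 30 + 11 - 1
= 40

40


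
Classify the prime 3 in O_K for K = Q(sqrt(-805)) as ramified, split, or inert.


K = Q(sqrt(-805)). Since d mod 4 = 3, disc(K) = -3220.
Check p | disc: -3220 mod 3 = 2.
p does not divide disc. Compute Legendre symbol (d/p):
2^((3-1)/2) mod 3 = -1
(d/p) = -1, so p is inert: (p) stays prime with e=1, f=2, g=1.
Therefore p is inert.

inert


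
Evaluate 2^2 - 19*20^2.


x^2 - d*y^2
= 2^2 - 19*20^2
= 4 - 7600
= -7596

-7596


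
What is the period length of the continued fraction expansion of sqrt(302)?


Run the CF algorithm for sqrt(302).
a_0 = floor(sqrt(302)) = 17; set m_0=0, q_0=1.
Recurrence: m' = q*a - m,  q' = (d - m'^2)/q,  a' = floor((a_0 + m')/q').
  step 1: m=17, q=13, a=2
  step 2: m=9, q=17, a=1
  step 3: m=8, q=14, a=1
  step 4: m=6, q=19, a=1
  step 5: m=13, q=7, a=4
  step 6: m=15, q=11, a=2
  step 7: m=7, q=23, a=1
  step 8: m=16, q=2, a=16
  step 9: m=16, q=23, a=1
  step 10: m=7, q=11, a=2
  step 11: m=15, q=7, a=4
  step 12: m=13, q=19, a=1
  step 13: m=6, q=14, a=1
  step 14: m=8, q=17, a=1
  step 15: m=9, q=13, a=2
  step 16: m=17, q=1, a=34
a_16 = 2*a_0 = 34, so the period closes here.
sqrt(302) = [17; 2, 1, 1, 1, 4, 2, 1, 16, 1, 2, 4, 1, 1, 1, 2, 34]
Period length = 16

16


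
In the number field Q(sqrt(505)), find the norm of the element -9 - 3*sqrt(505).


N(a + b*sqrt(d)) = a^2 - d*b^2
= (-9)^2 - (505)*(-3)^2
= 81 - 4545
= -4464

-4464


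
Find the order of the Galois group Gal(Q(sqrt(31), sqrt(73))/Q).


The 2 square roots of distinct primes are multiplicatively independent over Q,
so [K:Q] = 2^2 and Gal(K/Q) is isomorphic to (Z/2Z)^2.
|Gal| = 2^2 = 4

4


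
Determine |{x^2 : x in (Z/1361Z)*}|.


For prime p, the number of non-zero quadratic residues is (p-1)/2.
= (1361-1)/2
= 680

680


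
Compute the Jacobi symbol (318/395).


Compute (318/395) via quadratic reciprocity:
  pull out 2: (2/395) = -1  (since 395 mod 8 = 3)
  reciprocity: (159/395) -> -(395/159)
  reduce: (77/159)
  reciprocity: (77/159) -> +(159/77)
  reduce: (5/77)
  reciprocity: (5/77) -> +(77/5)
  reduce: (2/5)
  pull out 2: (2/5) = -1  (since 5 mod 8 = 5)
  (1/5) = 1
Product of signs = -1

-1


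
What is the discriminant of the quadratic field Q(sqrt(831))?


For K = Q(sqrt(d)) with d squarefree: disc(K) = d if d = 1 mod 4, and disc(K) = 4d if d = 2 or 3 mod 4.
Here d = 831, and d mod 4 = 3.
d = 3 mod 4, not 1 (O_K = Z[sqrt(d)]), so disc(K) = 4d = 4 * (831) = 3324

3324


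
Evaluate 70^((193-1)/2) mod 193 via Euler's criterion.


p = 193 is prime and the exponent is (p-1)/2 = 96, so by Euler's criterion 70^96 = (70/193) = +1 or -1 mod 193.
Compute by square-and-multiply:
  96 = 64 + 32 (binary 1100000)
  Repeated squaring mod 193: 70^1 = 70, 70^2 = 75, 70^4 = 28, 70^8 = 12, 70^16 = 144, 70^32 = 85, 70^64 = 84
  70^96 = 70^64 * 70^32 = 84 * 85 mod 193
    84 * 85 = 7140 = 192 mod 193
  70^96 = 192 mod 193
Result 192 = p - 1 = -1 mod 193: 70 is a quadratic non-residue mod 193. As a residue in [0, p-1] the value is 192.
70^96 mod 193 = 192

192


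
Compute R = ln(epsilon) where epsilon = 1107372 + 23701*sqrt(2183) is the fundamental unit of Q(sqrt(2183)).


epsilon = 1107372 + 23701*sqrt(2183)
= 2.2147e+06
R = ln(2.2147e+06)
= 14.6106

14.6106


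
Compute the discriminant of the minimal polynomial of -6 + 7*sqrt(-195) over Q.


The element -6 + 7*sqrt(-195) has minimal polynomial:
x^2 + 12*x + 9591
Discriminant = (12)^2 - 4*(9591)
= 144 - 38364
= -38220

-38220


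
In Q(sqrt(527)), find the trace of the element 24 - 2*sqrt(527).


Tr(a + b*sqrt(d)) = (a + b*sqrt(d)) + (a - b*sqrt(d)) = 2a
= 2 * (24)
= 48

48


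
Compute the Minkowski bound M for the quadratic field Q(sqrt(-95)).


d = -95, d mod 4 = 1, so disc(K) = d = -95; |disc(K)| = 95
Imaginary quadratic field, so n = 2, s = r2 = 1, r1 = 0
M = (n!/n^n) * (4/pi)^s * sqrt(|disc(K)|) = (2!/2^2) * (4/pi)^1 * sqrt(95)
= 0.5 * 1.273240 * 9.746794
= 6.2050

6.2050


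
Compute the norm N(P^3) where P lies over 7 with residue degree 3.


N(P^a) = p^(a*f)
= 7^(3*3)
= 7^9
= 40353607

40353607


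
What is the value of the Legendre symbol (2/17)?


p = 17 is prime, so compute (2/17) with the reciprocity algorithm (Jacobi-symbol steps: pull out 2s via (2/n), flip via reciprocity, reduce):
  pull out 2: (2/17) = +1  (since 17 mod 8 = 1)
  (1/17) = 1
Product of signs = 1
(2/17) = 1

1


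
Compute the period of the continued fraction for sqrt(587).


Run the CF algorithm for sqrt(587).
a_0 = floor(sqrt(587)) = 24; set m_0=0, q_0=1.
Recurrence: m' = q*a - m,  q' = (d - m'^2)/q,  a' = floor((a_0 + m')/q').
  step 1: m=24, q=11, a=4
  step 2: m=20, q=17, a=2
  step 3: m=14, q=23, a=1
  step 4: m=9, q=22, a=1
  step 5: m=13, q=19, a=1
  step 6: m=6, q=29, a=1
  step 7: m=23, q=2, a=23
  step 8: m=23, q=29, a=1
  step 9: m=6, q=19, a=1
  step 10: m=13, q=22, a=1
  step 11: m=9, q=23, a=1
  step 12: m=14, q=17, a=2
  step 13: m=20, q=11, a=4
  step 14: m=24, q=1, a=48
a_14 = 2*a_0 = 48, so the period closes here.
sqrt(587) = [24; 4, 2, 1, 1, 1, 1, 23, 1, 1, 1, 1, 2, 4, 48]
Period length = 14

14


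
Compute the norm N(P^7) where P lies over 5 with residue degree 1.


N(P^a) = p^(a*f)
= 5^(7*1)
= 5^7
= 78125

78125


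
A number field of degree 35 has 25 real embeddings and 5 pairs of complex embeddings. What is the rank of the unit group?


By Dirichlet's unit theorem:
rank = r1 + r2 - 1
= 25 + 5 - 1
= 29

29


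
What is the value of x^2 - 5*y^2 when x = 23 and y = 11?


x^2 - d*y^2
= 23^2 - 5*11^2
= 529 - 605
= -76

-76


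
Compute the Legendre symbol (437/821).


p = 821 is prime, so compute (437/821) with the reciprocity algorithm (Jacobi-symbol steps: pull out 2s via (2/n), flip via reciprocity, reduce):
  reciprocity: (437/821) -> +(821/437)
  reduce: (384/437)
  pull out 2: (2/437) = -1  (since 437 mod 8 = 5)
  pull out 2: (2/437) = -1  (since 437 mod 8 = 5)
  pull out 2: (2/437) = -1  (since 437 mod 8 = 5)
  pull out 2: (2/437) = -1  (since 437 mod 8 = 5)
  pull out 2: (2/437) = -1  (since 437 mod 8 = 5)
  pull out 2: (2/437) = -1  (since 437 mod 8 = 5)
  pull out 2: (2/437) = -1  (since 437 mod 8 = 5)
  reciprocity: (3/437) -> +(437/3)
  reduce: (2/3)
  pull out 2: (2/3) = -1  (since 3 mod 8 = 3)
  (1/3) = 1
Product of signs = 1
(437/821) = 1

1


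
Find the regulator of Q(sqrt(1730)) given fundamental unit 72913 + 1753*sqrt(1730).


epsilon = 72913 + 1753*sqrt(1730)
= 145826.0000
R = ln(145826.0000)
= 11.8902

11.8902


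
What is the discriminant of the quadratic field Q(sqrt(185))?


For K = Q(sqrt(d)) with d squarefree: disc(K) = d if d = 1 mod 4, and disc(K) = 4d if d = 2 or 3 mod 4.
Here d = 185, and d mod 4 = 1.
d = 1 mod 4 (O_K = Z[(1+sqrt(d))/2]), so disc(K) = d = 185

185


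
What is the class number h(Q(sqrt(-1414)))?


K = Q(sqrt(-1414)). d mod 4 = 2, so D = disc(K) = 4d = -5656
h(K) equals the number of primitive reduced positive-definite forms (a, b, c) = a*x^2 + b*x*y + c*y^2 with b^2 - 4ac = D,
where reduced means |b| <= a <= c, with b >= 0 whenever |b| = a or a = c, and primitive means gcd(a, b, c) = 1.
Reduced forces 3a^2 <= |D| = 5656, so 1 <= a <= 43; b must have the parity of D, and c = (b^2 - D)/(4a) must be an integer >= a.
Enumerate a = 1..43, b in [-a, a]:
  a=1: (1, 0, 1414)  [1]
  a=2: (2, 0, 707)  [1]
  a=3..4: none
  a=5: (5, -2, 283), (5, 2, 283)  [2]
  a=6: none
  a=7: (7, 0, 202)  [1]
  a=8..9: none
  a=10: (10, -8, 143), (10, 8, 143)  [2]
  a=11: (11, -8, 130), (11, 8, 130)  [2]
  a=12: none
  a=13: (13, -8, 110), (13, 8, 110)  [2]
  a=14: (14, 0, 101)  [1]
  a=15..18: none
  a=19: (19, -14, 77), (19, 14, 77)  [2]
  a=20..21: none
  a=22: (22, -8, 65), (22, 8, 65)  [2]
  a=23: (23, -18, 65), (23, 18, 65)  [2]
  a=24: none
  a=25: (25, -12, 58), (25, 12, 58)  [2]
  a=26: (26, -8, 55), (26, 8, 55)  [2]
  a=27..28: none
  a=29: (29, -12, 50), (29, 12, 50)  [2]
  a=30..34: none
  a=35: (35, -28, 46), (35, 28, 46)  [2]
  a=36..37: none
  a=38: (38, -24, 41), (38, 24, 41)  [2]
  a=39..43: none
Total reduced forms: 1 + 1 + 2 + 1 + 2 + 2 + 2 + 1 + 2 + 2 + 2 + 2 + 2 + 2 + 2 + 2 = 28
h = 28

28


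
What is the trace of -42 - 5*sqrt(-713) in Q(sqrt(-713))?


Tr(a + b*sqrt(d)) = (a + b*sqrt(d)) + (a - b*sqrt(d)) = 2a
= 2 * (-42)
= -84

-84


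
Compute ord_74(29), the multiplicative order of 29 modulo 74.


We want ord_74(29), the smallest k >= 1 with 29^k = 1 mod 74.
n = 74 = 2 * 37, phi(74) = 36; the order divides phi(n).
Divisors of 36: 1, 2, 3, 4, 6, 9, 12, 18, 36
Repeated squaring mod 74: 29^1 = 29, 29^2 = 27, 29^4 = 63, 29^8 = 47, 29^16 = 63, 29^32 = 47
Test divisors in increasing order:
  k=1: 29^1 = 29 mod 74
  k=2: 29^2 = 27 mod 74
  k=3: 29^3 = 27 * 29 = 43 mod 74
  k=4: 29^4 = 63 mod 74
  k=6: 29^6 = 63 * 27 = 73 mod 74
  k=9: 29^9 = 47 * 29 = 31 mod 74
  k=12: 29^12 = 47 * 63 = 1 mod 74  <- first divisor giving 1
Order = 12

12


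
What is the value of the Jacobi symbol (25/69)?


Compute (25/69) via quadratic reciprocity:
  reciprocity: (25/69) -> +(69/25)
  reduce: (19/25)
  reciprocity: (19/25) -> +(25/19)
  reduce: (6/19)
  pull out 2: (2/19) = -1  (since 19 mod 8 = 3)
  reciprocity: (3/19) -> -(19/3)
  reduce: (1/3)
  (1/3) = 1
Product of signs = 1

1


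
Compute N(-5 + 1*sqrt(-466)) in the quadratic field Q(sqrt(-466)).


N(a + b*sqrt(d)) = a^2 - d*b^2
= (-5)^2 - (-466)*(1)^2
= 25 + 466
= 491

491


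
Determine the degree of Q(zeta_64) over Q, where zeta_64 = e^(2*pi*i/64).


The degree equals Euler's totient phi(64).
64 = 2^6
phi(64) = 32

32


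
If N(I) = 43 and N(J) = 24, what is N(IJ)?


N(IJ) = N(I) * N(J)
= 43 * 24
= 1032

1032


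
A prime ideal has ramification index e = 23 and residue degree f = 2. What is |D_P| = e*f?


|D_P| = e * f
= 23 * 2
= 46

46


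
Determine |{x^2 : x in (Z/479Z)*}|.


For prime p, the number of non-zero quadratic residues is (p-1)/2.
= (479-1)/2
= 239

239


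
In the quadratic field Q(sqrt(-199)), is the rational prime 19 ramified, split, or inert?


K = Q(sqrt(-199)). Since d mod 4 = 1, disc(K) = -199.
Check p | disc: -199 mod 19 = 10.
p does not divide disc. Compute Legendre symbol (d/p):
10^((19-1)/2) mod 19 = -1
(d/p) = -1, so p is inert: (p) stays prime with e=1, f=2, g=1.
Therefore p is inert.

inert


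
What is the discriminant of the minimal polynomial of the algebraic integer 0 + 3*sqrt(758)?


The element 0 + 3*sqrt(758) has minimal polynomial:
x^2 + 0*x - 6822
Discriminant = (0)^2 - 4*(-6822)
= 0 + 27288
= 27288

27288


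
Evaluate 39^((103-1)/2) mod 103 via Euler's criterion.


p = 103 is prime and the exponent is (p-1)/2 = 51, so by Euler's criterion 39^51 = (39/103) = +1 or -1 mod 103.
Compute by square-and-multiply:
  51 = 32 + 16 + 2 + 1 (binary 110011)
  Repeated squaring mod 103: 39^1 = 39, 39^2 = 79, 39^4 = 61, 39^8 = 13, 39^16 = 66, 39^32 = 30
  39^51 = 39^32 * 39^16 * 39^2 * 39^1 = 30 * 66 * 79 * 39 mod 103
    30 * 66 = 1980 = 23 mod 103
    23 * 79 = 1817 = 66 mod 103
    66 * 39 = 2574 = 102 mod 103
  39^51 = 102 mod 103
Result 102 = p - 1 = -1 mod 103: 39 is a quadratic non-residue mod 103. As a residue in [0, p-1] the value is 102.
39^51 mod 103 = 102

102


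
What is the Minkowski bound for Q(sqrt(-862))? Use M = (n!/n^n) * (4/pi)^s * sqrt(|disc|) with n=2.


d = -862, d mod 4 = 2, so disc(K) = 4d = -3448; |disc(K)| = 3448
Imaginary quadratic field, so n = 2, s = r2 = 1, r1 = 0
M = (n!/n^n) * (4/pi)^s * sqrt(|disc(K)|) = (2!/2^2) * (4/pi)^1 * sqrt(3448)
= 0.5 * 1.273240 * 58.719673
= 37.3821

37.3821
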